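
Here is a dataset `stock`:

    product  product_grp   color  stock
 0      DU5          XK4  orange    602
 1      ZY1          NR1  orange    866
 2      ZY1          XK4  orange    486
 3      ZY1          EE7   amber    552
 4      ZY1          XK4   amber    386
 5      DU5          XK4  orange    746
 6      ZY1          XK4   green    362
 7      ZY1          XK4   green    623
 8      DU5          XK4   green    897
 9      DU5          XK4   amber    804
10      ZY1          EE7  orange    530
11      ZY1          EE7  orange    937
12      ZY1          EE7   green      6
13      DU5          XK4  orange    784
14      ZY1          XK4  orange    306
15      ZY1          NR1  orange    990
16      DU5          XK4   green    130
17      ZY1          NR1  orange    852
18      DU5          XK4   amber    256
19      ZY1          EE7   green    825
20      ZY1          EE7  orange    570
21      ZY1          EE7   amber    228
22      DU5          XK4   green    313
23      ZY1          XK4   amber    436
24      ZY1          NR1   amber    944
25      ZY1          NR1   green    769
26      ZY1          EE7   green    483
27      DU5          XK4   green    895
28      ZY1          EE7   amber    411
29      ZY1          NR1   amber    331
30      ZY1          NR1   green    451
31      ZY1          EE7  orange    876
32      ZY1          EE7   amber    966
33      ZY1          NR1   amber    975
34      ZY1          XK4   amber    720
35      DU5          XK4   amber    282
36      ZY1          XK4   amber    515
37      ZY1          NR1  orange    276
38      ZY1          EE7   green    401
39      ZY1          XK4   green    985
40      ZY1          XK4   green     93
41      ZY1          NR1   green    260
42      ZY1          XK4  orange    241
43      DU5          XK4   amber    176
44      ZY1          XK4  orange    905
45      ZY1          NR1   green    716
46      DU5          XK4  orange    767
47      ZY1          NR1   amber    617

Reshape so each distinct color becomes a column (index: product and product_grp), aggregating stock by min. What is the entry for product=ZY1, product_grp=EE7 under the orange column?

Rows with product=ZY1, product_grp=EE7 and color=orange: stock values are 530, 937, 570, 876.
min(530, 937, 570, 876) = 530.

530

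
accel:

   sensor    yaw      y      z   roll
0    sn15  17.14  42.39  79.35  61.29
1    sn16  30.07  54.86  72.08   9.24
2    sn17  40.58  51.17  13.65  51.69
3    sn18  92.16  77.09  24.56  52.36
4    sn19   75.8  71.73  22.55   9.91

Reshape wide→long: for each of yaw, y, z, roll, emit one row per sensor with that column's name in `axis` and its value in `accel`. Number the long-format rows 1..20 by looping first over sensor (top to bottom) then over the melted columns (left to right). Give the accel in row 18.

71.73

20 rows total (5 × 4). Row 18: index ⌊(18-1)/4⌋ = 4 into sensor → sn19; (18-1) mod 4 = 1 into the melted columns → y.
So row 18 is (sn19, y, 71.73); accel = 71.73.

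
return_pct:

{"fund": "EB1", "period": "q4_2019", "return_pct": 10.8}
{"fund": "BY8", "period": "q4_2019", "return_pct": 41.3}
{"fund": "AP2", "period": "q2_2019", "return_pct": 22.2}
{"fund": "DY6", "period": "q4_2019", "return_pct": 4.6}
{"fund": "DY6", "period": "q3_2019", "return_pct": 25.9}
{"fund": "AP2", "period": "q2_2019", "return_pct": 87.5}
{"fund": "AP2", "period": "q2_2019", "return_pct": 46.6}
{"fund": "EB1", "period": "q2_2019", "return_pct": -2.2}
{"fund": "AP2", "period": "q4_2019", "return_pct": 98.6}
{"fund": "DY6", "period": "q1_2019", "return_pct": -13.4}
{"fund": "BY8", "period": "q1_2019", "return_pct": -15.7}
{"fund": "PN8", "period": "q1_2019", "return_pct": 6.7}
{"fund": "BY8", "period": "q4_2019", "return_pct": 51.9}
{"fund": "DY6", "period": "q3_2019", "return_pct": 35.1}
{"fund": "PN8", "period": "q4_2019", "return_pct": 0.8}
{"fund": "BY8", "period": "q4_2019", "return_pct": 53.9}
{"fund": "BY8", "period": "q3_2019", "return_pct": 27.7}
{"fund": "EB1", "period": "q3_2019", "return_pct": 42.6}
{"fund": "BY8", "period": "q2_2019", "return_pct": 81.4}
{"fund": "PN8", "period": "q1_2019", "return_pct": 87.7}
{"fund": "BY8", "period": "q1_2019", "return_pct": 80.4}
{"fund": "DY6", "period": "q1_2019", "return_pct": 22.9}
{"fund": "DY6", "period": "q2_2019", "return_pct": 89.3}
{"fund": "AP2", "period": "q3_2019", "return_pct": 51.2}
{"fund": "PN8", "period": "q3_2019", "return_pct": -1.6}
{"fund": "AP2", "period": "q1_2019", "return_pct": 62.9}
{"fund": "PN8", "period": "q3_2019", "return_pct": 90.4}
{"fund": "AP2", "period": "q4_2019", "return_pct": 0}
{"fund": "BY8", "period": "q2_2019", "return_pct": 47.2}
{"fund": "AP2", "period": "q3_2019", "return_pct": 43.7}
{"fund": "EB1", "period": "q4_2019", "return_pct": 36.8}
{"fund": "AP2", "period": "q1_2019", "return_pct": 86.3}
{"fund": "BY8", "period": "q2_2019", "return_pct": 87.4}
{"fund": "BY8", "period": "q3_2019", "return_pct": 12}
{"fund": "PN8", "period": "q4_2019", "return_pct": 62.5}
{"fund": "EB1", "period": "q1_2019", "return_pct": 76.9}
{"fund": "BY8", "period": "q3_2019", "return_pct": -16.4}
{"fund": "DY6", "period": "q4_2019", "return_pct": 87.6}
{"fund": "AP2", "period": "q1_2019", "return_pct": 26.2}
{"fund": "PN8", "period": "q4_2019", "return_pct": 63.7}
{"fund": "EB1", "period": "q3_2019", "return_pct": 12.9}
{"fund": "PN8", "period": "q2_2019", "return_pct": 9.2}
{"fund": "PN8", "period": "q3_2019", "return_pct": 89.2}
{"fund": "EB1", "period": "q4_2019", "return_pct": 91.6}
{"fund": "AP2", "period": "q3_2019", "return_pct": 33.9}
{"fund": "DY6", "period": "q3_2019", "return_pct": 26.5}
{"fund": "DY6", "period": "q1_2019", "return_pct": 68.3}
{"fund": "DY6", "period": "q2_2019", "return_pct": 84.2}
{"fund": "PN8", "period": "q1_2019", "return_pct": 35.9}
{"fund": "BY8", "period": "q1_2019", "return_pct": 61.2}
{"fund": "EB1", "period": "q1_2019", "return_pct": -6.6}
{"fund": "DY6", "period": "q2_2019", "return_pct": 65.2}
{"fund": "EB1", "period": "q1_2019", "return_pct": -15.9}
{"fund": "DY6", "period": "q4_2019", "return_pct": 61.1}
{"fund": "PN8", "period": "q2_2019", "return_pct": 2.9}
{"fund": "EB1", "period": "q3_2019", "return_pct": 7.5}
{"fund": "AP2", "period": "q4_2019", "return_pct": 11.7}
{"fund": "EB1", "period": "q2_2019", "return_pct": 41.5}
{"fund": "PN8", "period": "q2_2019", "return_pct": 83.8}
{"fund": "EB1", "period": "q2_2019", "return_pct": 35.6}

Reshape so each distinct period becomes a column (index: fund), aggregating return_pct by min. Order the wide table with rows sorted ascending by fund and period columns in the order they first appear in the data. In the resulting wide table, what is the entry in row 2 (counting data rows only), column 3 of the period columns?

With rows sorted ascending by fund, row 2 is fund=BY8. period columns in first-appearance order: q4_2019, q2_2019, q3_2019, q1_2019; column 3 is q3_2019.
Long rows with fund=BY8, period=q3_2019: min(27.7, 12, -16.4) = -16.4.

-16.4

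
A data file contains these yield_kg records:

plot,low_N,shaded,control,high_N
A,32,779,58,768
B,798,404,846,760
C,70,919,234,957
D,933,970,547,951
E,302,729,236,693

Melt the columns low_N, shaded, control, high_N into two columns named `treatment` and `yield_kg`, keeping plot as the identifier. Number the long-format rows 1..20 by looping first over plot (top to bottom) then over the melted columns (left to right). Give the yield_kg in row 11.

234

20 rows total (5 × 4). Row 11: index ⌊(11-1)/4⌋ = 2 into plot → C; (11-1) mod 4 = 2 into the melted columns → control.
So row 11 is (C, control, 234); yield_kg = 234.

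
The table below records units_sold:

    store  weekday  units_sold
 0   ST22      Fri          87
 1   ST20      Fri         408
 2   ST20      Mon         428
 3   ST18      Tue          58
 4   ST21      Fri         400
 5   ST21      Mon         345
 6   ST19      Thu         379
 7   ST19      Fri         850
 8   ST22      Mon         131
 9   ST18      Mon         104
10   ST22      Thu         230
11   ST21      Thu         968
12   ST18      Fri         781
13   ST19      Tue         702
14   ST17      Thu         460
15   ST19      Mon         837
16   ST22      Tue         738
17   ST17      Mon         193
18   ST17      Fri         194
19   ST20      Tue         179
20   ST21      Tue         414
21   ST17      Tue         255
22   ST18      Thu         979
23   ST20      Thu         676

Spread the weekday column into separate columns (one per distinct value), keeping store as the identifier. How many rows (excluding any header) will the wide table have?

6

6 distinct store values → 6 rows.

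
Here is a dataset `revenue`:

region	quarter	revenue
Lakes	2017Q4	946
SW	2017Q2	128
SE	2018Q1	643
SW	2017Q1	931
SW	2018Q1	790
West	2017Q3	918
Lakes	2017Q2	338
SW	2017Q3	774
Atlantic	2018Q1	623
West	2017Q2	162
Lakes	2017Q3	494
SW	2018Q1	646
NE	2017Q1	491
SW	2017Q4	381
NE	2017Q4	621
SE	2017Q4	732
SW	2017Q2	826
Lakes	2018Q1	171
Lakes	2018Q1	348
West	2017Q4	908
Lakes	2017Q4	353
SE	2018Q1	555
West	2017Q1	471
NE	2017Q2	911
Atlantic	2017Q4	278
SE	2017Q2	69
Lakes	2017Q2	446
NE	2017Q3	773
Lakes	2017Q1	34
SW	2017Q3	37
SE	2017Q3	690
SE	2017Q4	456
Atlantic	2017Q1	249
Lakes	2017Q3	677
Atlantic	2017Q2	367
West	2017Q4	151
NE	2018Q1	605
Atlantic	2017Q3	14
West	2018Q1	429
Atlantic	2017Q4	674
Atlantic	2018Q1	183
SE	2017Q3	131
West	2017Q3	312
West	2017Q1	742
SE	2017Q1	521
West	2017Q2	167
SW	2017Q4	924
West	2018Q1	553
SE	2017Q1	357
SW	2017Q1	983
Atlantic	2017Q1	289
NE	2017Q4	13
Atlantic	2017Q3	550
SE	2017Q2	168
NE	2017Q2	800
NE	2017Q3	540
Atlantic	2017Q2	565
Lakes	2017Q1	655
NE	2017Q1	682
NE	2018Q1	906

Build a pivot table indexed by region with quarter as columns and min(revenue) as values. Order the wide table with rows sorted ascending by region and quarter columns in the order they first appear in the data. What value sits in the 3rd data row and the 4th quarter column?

491

With rows sorted ascending by region, row 3 is region=NE. quarter columns in first-appearance order: 2017Q4, 2017Q2, 2018Q1, 2017Q1, 2017Q3; column 4 is 2017Q1.
Long rows with region=NE, quarter=2017Q1: min(491, 682) = 491.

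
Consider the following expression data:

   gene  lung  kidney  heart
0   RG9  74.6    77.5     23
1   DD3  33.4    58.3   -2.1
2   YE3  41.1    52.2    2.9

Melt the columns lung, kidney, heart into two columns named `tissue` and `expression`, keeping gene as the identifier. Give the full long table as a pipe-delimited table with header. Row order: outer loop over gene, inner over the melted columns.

| gene | tissue | expression |
| RG9 | lung | 74.6 |
| RG9 | kidney | 77.5 |
| RG9 | heart | 23 |
| DD3 | lung | 33.4 |
| DD3 | kidney | 58.3 |
| DD3 | heart | -2.1 |
| YE3 | lung | 41.1 |
| YE3 | kidney | 52.2 |
| YE3 | heart | 2.9 |

Each (gene, column) pair becomes one row: 3 × 3 = 9 rows.
For example, (RG9, lung) → expression=74.6.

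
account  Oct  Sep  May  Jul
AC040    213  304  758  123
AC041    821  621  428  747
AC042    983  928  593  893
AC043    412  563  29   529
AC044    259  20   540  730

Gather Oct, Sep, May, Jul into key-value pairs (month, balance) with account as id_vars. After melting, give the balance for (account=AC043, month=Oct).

412

Unpivoting turns each (account, wide-column) pair into one long row.
The wide cell at row AC043, column Oct holds 412, so the long row (AC043, Oct) has balance=412.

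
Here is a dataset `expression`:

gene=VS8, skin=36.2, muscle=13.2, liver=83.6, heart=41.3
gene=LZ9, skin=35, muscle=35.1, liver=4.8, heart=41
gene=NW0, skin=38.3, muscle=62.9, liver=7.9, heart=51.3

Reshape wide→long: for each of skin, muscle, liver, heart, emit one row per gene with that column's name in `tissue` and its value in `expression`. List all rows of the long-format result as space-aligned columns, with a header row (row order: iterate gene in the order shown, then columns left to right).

Each (gene, column) pair becomes one row: 3 × 4 = 12 rows.
For example, (VS8, skin) → expression=36.2.

gene  tissue  expression
VS8   skin    36.2      
VS8   muscle  13.2      
VS8   liver   83.6      
VS8   heart   41.3      
LZ9   skin    35        
LZ9   muscle  35.1      
LZ9   liver   4.8       
LZ9   heart   41        
NW0   skin    38.3      
NW0   muscle  62.9      
NW0   liver   7.9       
NW0   heart   51.3      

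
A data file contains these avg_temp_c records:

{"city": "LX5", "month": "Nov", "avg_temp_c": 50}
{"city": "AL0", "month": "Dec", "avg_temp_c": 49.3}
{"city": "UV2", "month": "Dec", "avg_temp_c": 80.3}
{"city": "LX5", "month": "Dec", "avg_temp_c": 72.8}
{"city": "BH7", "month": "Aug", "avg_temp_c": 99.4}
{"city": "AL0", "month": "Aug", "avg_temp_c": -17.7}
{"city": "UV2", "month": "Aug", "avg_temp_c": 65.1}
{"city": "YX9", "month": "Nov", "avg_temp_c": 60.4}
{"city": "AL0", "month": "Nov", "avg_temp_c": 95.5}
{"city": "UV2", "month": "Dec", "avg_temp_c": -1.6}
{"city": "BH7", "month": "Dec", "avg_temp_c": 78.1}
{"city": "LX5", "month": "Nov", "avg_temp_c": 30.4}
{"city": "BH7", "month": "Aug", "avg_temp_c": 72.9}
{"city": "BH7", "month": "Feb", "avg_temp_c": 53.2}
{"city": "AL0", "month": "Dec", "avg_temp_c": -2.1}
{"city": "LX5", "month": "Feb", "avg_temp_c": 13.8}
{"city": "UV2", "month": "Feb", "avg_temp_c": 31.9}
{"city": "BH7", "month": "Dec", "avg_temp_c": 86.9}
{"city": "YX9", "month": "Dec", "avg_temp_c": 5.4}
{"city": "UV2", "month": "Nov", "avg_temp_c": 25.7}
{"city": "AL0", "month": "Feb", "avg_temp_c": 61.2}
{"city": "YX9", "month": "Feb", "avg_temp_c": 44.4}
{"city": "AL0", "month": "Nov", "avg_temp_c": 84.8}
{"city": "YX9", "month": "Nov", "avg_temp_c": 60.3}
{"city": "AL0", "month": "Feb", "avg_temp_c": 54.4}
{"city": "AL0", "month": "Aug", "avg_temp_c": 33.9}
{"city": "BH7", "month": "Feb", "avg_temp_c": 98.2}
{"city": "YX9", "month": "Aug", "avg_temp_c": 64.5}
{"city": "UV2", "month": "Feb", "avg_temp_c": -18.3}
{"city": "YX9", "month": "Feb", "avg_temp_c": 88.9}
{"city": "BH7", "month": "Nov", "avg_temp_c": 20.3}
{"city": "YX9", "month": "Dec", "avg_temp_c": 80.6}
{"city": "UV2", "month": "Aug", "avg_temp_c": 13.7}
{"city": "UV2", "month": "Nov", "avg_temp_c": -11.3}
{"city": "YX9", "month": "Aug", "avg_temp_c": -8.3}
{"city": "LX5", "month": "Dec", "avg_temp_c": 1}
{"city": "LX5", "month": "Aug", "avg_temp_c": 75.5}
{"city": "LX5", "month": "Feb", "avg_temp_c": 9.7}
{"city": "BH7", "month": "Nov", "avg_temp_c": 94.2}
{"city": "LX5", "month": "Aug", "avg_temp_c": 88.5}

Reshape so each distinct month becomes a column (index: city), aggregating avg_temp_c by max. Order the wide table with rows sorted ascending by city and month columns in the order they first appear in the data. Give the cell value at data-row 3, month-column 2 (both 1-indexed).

With rows sorted ascending by city, row 3 is city=LX5. month columns in first-appearance order: Nov, Dec, Aug, Feb; column 2 is Dec.
Long rows with city=LX5, month=Dec: max(72.8, 1) = 72.8.

72.8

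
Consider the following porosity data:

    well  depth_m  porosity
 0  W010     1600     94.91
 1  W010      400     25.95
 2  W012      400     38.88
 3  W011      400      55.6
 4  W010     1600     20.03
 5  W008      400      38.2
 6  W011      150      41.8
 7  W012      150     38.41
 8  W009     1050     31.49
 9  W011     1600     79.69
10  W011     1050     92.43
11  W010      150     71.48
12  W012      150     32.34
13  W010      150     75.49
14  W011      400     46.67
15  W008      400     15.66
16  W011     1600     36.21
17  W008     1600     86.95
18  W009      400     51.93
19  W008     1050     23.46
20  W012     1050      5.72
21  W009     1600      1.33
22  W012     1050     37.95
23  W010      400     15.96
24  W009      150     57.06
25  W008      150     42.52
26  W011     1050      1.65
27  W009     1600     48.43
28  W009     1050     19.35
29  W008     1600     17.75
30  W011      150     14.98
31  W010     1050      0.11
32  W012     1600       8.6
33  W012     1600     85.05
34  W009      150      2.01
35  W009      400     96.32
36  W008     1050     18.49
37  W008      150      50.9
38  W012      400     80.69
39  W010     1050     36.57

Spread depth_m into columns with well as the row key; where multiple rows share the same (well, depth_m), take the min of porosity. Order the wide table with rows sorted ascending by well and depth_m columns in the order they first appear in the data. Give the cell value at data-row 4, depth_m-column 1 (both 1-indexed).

36.21

With rows sorted ascending by well, row 4 is well=W011. depth_m columns in first-appearance order: 1600, 400, 150, 1050; column 1 is 1600.
Long rows with well=W011, depth_m=1600: min(79.69, 36.21) = 36.21.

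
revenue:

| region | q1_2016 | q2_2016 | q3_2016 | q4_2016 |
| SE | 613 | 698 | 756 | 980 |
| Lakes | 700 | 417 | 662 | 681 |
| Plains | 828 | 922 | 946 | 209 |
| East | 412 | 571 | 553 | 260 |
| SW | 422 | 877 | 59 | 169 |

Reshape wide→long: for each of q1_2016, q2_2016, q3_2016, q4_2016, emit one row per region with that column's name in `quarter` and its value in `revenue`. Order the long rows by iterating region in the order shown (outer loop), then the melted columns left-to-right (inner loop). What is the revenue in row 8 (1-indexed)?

681

20 rows total (5 × 4). Row 8: index ⌊(8-1)/4⌋ = 1 into region → Lakes; (8-1) mod 4 = 3 into the melted columns → q4_2016.
So row 8 is (Lakes, q4_2016, 681); revenue = 681.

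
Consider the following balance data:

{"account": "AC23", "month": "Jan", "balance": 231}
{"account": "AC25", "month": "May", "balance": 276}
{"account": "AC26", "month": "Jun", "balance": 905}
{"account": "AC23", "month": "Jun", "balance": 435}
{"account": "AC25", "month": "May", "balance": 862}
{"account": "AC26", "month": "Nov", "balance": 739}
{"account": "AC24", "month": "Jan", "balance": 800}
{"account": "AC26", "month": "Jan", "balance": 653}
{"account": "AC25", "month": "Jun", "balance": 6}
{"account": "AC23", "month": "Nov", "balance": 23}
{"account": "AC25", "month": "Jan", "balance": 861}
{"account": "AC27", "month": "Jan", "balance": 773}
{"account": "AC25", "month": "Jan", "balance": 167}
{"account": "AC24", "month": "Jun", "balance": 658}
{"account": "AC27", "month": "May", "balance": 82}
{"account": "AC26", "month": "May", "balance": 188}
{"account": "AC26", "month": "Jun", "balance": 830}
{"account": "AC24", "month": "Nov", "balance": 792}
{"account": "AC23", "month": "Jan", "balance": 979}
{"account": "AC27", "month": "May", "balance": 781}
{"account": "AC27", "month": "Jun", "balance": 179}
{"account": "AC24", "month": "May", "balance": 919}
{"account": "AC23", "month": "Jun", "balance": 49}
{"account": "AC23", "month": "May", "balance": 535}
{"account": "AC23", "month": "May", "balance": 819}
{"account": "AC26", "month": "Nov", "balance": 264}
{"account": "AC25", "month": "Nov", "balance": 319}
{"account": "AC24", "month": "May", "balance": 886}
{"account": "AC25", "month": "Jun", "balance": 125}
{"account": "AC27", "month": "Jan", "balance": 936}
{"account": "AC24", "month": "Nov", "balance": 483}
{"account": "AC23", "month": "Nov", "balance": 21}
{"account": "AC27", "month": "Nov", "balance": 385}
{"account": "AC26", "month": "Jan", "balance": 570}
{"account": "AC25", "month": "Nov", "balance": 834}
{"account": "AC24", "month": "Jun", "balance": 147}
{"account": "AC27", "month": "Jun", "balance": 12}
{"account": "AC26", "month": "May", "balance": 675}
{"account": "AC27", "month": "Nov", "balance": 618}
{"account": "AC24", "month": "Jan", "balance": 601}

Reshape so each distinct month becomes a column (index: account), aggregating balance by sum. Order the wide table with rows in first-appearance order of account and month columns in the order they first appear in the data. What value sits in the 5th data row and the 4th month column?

With rows in first-appearance order of account, row 5 is account=AC27. month columns in first-appearance order: Jan, May, Jun, Nov; column 4 is Nov.
Long rows with account=AC27, month=Nov: 385 + 618 = 1003.

1003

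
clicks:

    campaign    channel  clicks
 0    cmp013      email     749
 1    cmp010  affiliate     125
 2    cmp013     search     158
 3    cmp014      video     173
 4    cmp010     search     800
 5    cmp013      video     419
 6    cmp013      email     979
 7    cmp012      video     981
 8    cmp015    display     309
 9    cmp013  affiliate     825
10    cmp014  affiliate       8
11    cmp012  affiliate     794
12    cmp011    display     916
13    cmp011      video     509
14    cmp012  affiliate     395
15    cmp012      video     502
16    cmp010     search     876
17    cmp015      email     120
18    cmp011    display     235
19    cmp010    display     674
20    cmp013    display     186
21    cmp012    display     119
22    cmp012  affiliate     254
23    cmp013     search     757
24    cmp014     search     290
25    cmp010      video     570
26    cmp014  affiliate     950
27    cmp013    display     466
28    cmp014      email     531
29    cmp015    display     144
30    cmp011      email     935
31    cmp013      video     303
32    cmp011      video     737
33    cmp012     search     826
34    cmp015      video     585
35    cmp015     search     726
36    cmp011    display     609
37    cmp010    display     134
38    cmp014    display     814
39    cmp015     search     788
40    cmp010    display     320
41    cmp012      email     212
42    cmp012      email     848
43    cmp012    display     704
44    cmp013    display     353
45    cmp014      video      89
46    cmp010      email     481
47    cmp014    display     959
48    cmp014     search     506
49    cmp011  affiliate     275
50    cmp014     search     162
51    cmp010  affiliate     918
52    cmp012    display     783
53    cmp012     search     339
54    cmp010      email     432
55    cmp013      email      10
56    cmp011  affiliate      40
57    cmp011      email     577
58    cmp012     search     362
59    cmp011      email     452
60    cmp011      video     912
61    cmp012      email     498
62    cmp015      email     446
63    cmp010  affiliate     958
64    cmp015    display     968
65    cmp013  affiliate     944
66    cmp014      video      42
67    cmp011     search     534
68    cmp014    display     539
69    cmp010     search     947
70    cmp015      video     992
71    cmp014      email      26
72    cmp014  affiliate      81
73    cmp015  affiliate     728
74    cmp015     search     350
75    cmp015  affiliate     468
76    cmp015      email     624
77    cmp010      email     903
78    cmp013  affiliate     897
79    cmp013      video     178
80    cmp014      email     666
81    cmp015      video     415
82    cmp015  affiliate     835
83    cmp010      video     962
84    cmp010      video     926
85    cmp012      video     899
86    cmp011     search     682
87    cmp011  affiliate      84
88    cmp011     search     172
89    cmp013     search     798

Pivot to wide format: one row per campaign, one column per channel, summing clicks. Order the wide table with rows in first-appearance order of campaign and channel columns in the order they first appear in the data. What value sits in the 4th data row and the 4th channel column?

2382

With rows in first-appearance order of campaign, row 4 is campaign=cmp012. channel columns in first-appearance order: email, affiliate, search, video, display; column 4 is video.
Long rows with campaign=cmp012, channel=video: 981 + 502 + 899 = 2382.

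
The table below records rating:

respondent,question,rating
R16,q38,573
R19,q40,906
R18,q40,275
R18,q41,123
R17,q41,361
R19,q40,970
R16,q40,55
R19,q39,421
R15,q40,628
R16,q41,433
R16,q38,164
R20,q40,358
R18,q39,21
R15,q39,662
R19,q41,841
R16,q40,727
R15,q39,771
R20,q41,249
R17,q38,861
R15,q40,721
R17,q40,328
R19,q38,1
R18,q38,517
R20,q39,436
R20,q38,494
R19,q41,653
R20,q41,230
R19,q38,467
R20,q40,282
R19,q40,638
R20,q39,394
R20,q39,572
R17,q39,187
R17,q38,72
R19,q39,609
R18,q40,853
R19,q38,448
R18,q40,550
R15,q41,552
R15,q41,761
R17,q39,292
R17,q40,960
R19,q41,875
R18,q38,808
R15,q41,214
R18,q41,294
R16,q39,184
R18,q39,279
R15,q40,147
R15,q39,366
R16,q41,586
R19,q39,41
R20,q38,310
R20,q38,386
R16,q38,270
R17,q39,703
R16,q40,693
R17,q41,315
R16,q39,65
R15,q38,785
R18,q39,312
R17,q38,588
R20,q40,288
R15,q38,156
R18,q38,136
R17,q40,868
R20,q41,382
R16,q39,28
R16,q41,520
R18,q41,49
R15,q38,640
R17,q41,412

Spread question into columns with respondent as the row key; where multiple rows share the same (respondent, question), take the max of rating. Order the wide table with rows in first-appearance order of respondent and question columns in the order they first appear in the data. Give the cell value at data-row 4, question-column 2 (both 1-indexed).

960

With rows in first-appearance order of respondent, row 4 is respondent=R17. question columns in first-appearance order: q38, q40, q41, q39; column 2 is q40.
Long rows with respondent=R17, question=q40: max(328, 960, 868) = 960.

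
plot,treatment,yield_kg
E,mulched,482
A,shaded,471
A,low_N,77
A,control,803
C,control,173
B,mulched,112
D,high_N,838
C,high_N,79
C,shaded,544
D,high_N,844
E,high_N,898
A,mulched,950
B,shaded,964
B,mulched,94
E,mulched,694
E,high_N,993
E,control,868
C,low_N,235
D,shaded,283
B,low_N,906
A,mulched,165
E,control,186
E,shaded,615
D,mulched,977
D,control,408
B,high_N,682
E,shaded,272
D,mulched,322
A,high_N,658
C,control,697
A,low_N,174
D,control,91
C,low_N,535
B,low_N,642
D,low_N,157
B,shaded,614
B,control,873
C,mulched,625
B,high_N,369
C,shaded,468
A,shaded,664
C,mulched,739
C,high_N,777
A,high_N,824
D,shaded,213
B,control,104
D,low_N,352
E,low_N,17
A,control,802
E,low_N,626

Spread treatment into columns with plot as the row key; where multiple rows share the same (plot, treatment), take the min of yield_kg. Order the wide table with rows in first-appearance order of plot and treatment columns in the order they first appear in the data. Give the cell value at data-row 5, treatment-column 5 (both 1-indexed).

838

With rows in first-appearance order of plot, row 5 is plot=D. treatment columns in first-appearance order: mulched, shaded, low_N, control, high_N; column 5 is high_N.
Long rows with plot=D, treatment=high_N: min(838, 844) = 838.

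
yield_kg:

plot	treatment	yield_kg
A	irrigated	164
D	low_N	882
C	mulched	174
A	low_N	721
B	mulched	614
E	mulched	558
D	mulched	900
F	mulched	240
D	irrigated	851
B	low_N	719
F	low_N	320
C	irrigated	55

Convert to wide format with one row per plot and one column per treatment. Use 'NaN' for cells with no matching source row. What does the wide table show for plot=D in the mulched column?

The long row with plot=D, treatment=mulched has yield_kg=900.

900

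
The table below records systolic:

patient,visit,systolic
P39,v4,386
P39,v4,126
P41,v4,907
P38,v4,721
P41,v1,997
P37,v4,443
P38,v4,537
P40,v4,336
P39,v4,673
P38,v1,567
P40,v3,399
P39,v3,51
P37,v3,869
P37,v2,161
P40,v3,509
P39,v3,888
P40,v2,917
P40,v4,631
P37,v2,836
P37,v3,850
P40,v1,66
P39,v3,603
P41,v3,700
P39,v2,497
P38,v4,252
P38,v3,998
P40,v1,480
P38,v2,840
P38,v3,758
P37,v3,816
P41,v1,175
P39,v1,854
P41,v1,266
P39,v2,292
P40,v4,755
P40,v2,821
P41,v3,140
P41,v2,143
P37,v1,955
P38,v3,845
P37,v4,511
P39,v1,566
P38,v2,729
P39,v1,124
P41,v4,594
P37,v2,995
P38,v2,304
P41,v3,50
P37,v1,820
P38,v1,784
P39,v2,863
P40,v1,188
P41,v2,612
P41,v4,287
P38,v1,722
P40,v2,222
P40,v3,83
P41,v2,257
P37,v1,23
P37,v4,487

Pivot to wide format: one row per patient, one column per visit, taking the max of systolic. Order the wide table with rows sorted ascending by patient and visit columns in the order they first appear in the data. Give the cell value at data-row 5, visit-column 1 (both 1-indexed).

907

With rows sorted ascending by patient, row 5 is patient=P41. visit columns in first-appearance order: v4, v1, v3, v2; column 1 is v4.
Long rows with patient=P41, visit=v4: max(907, 594, 287) = 907.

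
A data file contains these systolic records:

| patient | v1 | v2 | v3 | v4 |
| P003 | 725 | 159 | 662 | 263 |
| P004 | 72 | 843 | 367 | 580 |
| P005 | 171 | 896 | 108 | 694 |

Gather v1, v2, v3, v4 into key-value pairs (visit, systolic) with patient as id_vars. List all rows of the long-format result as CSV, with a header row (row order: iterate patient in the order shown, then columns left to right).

patient,visit,systolic
P003,v1,725
P003,v2,159
P003,v3,662
P003,v4,263
P004,v1,72
P004,v2,843
P004,v3,367
P004,v4,580
P005,v1,171
P005,v2,896
P005,v3,108
P005,v4,694

Each (patient, column) pair becomes one row: 3 × 4 = 12 rows.
For example, (P003, v1) → systolic=725.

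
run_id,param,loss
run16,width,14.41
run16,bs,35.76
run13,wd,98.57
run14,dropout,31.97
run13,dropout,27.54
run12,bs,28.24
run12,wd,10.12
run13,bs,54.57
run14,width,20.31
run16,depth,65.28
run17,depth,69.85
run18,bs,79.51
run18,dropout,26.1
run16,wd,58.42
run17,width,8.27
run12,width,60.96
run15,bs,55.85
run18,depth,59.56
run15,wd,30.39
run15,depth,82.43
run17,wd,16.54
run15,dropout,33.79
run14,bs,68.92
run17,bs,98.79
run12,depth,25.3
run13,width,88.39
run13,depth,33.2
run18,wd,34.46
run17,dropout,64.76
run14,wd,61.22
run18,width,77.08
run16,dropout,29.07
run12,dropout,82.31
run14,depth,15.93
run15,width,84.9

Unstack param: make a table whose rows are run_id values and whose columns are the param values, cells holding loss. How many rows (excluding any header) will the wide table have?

7

7 distinct run_id values → 7 rows.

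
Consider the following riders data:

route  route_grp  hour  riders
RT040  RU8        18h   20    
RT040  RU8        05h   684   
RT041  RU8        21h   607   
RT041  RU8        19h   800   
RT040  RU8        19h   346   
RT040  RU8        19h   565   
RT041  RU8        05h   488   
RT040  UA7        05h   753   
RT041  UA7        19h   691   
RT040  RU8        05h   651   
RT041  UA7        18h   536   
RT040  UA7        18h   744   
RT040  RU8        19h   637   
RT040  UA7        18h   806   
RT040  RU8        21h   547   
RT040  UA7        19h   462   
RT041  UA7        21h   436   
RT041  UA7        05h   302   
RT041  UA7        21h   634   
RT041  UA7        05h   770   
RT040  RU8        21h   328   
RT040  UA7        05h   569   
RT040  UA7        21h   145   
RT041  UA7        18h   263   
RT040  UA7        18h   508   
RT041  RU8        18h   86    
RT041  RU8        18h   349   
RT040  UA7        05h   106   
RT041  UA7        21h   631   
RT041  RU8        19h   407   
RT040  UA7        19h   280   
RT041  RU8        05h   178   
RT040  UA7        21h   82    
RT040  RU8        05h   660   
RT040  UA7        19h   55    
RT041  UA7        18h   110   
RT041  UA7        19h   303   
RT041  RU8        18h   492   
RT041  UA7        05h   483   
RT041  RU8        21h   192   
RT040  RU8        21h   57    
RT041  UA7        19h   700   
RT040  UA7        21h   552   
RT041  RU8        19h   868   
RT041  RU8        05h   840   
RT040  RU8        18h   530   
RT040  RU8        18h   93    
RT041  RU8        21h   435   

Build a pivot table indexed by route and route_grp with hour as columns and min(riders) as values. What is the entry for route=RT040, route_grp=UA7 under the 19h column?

Rows with route=RT040, route_grp=UA7 and hour=19h: riders values are 462, 280, 55.
min(462, 280, 55) = 55.

55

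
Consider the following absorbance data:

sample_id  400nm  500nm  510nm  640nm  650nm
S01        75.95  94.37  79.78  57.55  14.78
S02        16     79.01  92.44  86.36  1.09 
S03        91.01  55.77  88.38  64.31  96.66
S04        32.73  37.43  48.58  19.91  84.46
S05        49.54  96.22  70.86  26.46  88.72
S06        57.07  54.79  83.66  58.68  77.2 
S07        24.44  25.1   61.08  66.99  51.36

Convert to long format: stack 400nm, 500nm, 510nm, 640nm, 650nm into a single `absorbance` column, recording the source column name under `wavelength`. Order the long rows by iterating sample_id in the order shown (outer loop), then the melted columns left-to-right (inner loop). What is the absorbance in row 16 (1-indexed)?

35 rows total (7 × 5). Row 16: index ⌊(16-1)/5⌋ = 3 into sample_id → S04; (16-1) mod 5 = 0 into the melted columns → 400nm.
So row 16 is (S04, 400nm, 32.73); absorbance = 32.73.

32.73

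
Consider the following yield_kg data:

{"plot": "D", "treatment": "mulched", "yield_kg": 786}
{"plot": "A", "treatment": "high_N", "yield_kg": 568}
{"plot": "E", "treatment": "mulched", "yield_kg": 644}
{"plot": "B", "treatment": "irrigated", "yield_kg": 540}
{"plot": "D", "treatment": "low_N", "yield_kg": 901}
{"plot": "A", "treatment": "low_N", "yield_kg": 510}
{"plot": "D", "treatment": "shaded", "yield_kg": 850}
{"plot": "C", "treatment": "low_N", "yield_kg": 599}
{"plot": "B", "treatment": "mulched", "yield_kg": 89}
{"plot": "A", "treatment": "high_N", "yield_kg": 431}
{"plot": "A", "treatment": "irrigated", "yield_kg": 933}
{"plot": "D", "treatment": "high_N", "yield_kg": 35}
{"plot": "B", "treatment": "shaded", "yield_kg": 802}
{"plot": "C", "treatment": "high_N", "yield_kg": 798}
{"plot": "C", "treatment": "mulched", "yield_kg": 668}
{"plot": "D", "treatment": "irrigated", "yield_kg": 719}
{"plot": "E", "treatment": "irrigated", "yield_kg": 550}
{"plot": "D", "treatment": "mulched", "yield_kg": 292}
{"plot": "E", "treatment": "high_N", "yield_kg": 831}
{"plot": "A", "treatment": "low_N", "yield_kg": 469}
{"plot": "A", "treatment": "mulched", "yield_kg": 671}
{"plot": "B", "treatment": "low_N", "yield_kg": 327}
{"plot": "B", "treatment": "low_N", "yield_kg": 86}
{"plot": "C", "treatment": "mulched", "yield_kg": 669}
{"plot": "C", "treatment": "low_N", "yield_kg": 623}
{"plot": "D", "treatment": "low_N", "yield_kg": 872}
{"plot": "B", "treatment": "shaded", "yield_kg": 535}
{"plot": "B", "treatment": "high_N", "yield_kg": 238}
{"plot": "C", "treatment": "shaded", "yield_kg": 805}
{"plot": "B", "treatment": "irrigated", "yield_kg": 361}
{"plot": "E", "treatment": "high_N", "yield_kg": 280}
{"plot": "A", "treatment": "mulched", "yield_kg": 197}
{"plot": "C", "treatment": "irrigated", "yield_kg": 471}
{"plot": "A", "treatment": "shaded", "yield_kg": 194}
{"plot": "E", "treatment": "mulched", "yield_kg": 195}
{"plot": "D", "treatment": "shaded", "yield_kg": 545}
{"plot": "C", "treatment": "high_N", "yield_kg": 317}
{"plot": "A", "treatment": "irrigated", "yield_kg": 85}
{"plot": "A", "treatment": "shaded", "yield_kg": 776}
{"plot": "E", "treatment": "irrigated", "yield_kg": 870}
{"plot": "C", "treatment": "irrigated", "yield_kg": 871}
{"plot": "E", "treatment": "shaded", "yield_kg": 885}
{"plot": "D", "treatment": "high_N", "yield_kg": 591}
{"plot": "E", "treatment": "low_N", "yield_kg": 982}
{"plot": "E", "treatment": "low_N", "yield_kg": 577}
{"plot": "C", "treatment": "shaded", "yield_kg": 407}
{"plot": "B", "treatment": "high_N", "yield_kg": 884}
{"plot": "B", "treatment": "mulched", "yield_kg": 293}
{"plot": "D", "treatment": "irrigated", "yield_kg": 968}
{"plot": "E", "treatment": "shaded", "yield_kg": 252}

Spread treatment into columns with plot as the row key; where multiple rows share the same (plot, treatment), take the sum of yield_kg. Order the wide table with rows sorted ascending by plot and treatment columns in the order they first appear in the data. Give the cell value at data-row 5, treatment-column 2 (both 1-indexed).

1111

With rows sorted ascending by plot, row 5 is plot=E. treatment columns in first-appearance order: mulched, high_N, irrigated, low_N, shaded; column 2 is high_N.
Long rows with plot=E, treatment=high_N: 831 + 280 = 1111.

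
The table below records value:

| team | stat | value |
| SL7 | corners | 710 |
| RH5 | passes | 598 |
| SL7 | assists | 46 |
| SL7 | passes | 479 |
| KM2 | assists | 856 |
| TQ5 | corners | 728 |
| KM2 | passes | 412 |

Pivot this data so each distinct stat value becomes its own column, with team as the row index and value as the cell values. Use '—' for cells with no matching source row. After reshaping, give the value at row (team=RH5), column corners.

No long-format row has team=RH5 and stat=corners, so the cell is —.

—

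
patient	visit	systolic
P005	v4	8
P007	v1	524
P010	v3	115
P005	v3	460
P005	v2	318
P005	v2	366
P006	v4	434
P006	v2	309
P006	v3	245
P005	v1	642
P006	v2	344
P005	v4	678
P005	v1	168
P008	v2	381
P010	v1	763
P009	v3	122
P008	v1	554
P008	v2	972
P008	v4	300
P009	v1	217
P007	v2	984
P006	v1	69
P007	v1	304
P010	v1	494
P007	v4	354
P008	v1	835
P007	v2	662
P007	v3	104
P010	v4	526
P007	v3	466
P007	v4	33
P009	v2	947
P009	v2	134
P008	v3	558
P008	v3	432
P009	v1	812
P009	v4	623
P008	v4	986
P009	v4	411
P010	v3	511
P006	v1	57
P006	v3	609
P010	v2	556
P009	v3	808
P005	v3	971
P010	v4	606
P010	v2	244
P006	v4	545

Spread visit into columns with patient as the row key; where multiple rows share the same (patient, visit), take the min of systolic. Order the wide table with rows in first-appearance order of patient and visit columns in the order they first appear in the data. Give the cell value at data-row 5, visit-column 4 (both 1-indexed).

381

With rows in first-appearance order of patient, row 5 is patient=P008. visit columns in first-appearance order: v4, v1, v3, v2; column 4 is v2.
Long rows with patient=P008, visit=v2: min(381, 972) = 381.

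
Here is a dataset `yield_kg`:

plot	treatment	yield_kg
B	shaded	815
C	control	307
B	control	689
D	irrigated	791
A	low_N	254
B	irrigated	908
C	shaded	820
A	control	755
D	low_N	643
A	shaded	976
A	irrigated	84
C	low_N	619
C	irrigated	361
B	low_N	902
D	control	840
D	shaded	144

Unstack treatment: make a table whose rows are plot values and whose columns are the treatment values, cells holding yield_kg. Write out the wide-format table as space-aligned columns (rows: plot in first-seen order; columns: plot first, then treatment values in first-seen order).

Columns: plot plus the 4 distinct treatment values (shaded, control, irrigated, low_N).
For example, row B column shaded takes yield_kg=815 from the long row (B, shaded).

plot  shaded  control  irrigated  low_N
B     815     689      908        902  
C     820     307      361        619  
D     144     840      791        643  
A     976     755      84         254  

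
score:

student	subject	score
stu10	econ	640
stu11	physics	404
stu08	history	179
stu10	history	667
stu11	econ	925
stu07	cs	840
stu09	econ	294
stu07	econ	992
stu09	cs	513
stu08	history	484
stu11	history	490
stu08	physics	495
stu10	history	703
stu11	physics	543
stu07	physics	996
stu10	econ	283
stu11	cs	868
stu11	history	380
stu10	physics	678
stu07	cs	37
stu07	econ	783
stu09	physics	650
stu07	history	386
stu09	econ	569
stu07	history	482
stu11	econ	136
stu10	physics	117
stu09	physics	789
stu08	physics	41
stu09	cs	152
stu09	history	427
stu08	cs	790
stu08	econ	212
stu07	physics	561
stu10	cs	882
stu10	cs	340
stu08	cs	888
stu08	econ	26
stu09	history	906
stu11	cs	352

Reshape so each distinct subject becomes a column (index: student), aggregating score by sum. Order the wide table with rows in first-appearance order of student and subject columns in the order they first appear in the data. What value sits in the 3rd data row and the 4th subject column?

With rows in first-appearance order of student, row 3 is student=stu08. subject columns in first-appearance order: econ, physics, history, cs; column 4 is cs.
Long rows with student=stu08, subject=cs: 790 + 888 = 1678.

1678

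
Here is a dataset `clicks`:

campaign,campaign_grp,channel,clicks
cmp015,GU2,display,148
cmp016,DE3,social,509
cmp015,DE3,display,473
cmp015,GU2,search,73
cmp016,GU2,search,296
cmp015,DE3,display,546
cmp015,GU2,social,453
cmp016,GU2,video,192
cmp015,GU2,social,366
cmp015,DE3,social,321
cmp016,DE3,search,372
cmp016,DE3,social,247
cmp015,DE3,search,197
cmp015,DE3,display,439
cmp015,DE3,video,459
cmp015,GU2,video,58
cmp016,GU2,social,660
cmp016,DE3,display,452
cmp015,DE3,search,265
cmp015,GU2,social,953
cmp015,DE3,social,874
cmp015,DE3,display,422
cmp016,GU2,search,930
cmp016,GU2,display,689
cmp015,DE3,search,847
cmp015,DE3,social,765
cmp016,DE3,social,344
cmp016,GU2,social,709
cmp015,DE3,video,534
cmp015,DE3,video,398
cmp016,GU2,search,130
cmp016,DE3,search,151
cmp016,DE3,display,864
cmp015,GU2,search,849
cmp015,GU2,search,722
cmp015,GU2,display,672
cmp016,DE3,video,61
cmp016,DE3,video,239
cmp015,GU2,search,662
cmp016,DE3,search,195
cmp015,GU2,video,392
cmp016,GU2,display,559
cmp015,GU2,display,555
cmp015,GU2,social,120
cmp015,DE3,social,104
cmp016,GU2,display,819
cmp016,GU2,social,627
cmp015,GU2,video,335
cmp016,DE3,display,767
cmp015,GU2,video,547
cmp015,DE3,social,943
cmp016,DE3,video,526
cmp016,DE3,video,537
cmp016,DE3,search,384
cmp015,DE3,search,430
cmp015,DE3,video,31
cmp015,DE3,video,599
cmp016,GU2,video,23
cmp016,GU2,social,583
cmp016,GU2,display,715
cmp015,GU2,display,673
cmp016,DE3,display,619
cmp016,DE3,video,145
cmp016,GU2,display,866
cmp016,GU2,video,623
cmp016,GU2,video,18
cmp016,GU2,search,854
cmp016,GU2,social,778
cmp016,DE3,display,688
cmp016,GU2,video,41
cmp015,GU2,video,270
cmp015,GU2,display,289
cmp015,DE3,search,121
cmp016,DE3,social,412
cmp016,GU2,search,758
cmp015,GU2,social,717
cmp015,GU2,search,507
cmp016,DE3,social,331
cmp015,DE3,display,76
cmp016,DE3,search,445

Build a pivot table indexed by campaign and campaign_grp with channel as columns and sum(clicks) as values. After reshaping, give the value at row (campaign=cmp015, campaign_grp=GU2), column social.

2609

Rows with campaign=cmp015, campaign_grp=GU2 and channel=social: clicks values are 453, 366, 953, 120, 717.
453 + 366 + 953 + 120 + 717 = 2609.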